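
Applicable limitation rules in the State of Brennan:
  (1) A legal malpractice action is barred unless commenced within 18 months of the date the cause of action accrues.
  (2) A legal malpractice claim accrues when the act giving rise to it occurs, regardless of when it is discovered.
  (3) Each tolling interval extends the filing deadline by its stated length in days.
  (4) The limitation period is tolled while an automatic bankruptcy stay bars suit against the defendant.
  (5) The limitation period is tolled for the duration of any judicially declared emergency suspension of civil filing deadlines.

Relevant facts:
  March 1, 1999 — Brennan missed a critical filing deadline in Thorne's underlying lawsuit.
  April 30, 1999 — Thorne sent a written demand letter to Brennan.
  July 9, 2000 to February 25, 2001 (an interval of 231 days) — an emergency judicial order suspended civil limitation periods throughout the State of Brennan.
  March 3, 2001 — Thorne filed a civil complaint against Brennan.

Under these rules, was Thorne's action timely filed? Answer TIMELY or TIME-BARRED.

The claim accrued on March 1, 1999, when the wrongful act occurred.
18 months from March 1, 1999 is September 1, 2000.
The period was tolled for 231 days by the emergency suspension of filing deadlines (July 9, 2000 to February 25, 2001), pushing the deadline to April 20, 2001.
The other events in the timeline have no effect on the limitation period under the stated rules.
The March 3, 2001 filing precedes the April 20, 2001 deadline; the claim is timely.

TIMELY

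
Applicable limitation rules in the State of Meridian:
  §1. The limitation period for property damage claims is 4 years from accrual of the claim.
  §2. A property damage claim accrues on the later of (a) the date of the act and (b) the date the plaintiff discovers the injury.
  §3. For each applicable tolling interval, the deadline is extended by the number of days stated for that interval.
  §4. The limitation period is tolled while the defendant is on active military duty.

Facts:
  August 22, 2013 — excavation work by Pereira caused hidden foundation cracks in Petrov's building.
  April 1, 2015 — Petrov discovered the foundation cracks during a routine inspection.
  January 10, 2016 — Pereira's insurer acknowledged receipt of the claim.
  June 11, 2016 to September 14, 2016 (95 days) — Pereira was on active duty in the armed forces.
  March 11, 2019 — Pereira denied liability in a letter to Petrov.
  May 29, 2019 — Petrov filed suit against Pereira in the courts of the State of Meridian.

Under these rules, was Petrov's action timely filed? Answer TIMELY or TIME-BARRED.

Taking the later of the act (August 22, 2013) and discovery (April 1, 2015), the claim accrued on April 1, 2015.
Adding the 4 years base period to April 1, 2015 gives a deadline of April 1, 2019, before any tolling.
The period was tolled for 95 days by the defendant's active military service (June 11, 2016 to September 14, 2016), pushing the deadline to July 5, 2019.
The other events in the timeline have no effect on the limitation period under the stated rules.
Filing on May 29, 2019 beat the July 5, 2019 deadline — the action is timely.

TIMELY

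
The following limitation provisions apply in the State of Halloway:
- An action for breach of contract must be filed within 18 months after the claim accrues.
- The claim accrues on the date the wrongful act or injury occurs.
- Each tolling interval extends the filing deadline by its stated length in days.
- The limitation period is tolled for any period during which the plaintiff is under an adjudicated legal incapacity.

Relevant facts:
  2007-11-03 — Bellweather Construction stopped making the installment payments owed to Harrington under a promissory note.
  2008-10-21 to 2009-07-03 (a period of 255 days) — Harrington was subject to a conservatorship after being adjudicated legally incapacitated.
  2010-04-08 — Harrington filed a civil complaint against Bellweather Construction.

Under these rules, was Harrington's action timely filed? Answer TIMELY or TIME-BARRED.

TIME-BARRED

The claim accrued on 2007-11-03, when the wrongful act occurred.
18 months from 2007-11-03 is 2009-05-03.
The plaintiff's legal incapacity from 2008-10-21 to 2009-07-03 tolled the period for 255 days, extending the deadline to 2010-01-13.
The 2010-04-08 filing falls after the 2010-01-13 deadline; the claim is time-barred.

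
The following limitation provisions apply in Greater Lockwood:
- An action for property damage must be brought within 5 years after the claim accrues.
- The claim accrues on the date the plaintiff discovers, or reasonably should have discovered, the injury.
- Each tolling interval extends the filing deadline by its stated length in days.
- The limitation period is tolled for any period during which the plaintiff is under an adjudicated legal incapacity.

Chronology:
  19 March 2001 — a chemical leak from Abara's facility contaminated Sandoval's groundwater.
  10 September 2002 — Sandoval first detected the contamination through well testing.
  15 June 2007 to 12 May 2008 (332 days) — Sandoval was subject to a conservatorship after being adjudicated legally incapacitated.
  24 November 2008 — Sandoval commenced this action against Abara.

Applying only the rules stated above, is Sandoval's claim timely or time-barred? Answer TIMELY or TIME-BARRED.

TIME-BARRED

Accrual is tied to discovery, so the period began on 10 September 2002 rather than on 19 March 2001 when the act occurred.
5 years from 10 September 2002 is 10 September 2007.
The plaintiff's legal incapacity from 15 June 2007 to 12 May 2008 tolled the period for 332 days, extending the deadline to 7 August 2008.
Sandoval filed on 24 November 2008, after the 7 August 2008 deadline, so the action is time-barred.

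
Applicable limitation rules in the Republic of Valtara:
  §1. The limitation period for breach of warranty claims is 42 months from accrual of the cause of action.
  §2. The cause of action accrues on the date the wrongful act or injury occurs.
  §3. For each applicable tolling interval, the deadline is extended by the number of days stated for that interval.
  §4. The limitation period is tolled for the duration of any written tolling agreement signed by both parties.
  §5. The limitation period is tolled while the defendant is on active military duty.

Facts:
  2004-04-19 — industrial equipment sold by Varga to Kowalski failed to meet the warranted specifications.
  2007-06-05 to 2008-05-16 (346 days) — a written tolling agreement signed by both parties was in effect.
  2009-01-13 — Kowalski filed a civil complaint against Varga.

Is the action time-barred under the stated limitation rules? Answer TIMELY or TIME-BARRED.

The claim accrued on 2004-04-19, when the wrongful act occurred.
Adding the 42 months base period to 2004-04-19 gives a deadline of 2007-10-19, before any tolling.
The period was tolled for 346 days by the written tolling agreement (2007-06-05 to 2008-05-16), pushing the deadline to 2008-09-29.
The 2009-01-13 filing falls after the 2008-09-29 deadline; the claim is time-barred.

TIME-BARRED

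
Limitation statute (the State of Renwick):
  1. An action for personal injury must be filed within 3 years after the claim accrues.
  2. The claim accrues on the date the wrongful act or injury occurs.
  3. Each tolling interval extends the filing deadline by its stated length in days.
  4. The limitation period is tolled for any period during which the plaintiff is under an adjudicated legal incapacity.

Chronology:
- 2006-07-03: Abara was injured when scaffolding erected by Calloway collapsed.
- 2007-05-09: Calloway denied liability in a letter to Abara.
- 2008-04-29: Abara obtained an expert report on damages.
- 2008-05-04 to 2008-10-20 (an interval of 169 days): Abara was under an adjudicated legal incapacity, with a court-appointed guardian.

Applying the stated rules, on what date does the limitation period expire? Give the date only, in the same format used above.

2009-12-19

The claim accrued on 2006-07-03, the date of the act.
3 years from 2006-07-03 is 2009-07-03.
The plaintiff's legal incapacity from 2008-05-04 to 2008-10-20 tolled the period for 169 days, extending the deadline to 2009-12-19.
Nothing else in the chronology tolls or restarts the period.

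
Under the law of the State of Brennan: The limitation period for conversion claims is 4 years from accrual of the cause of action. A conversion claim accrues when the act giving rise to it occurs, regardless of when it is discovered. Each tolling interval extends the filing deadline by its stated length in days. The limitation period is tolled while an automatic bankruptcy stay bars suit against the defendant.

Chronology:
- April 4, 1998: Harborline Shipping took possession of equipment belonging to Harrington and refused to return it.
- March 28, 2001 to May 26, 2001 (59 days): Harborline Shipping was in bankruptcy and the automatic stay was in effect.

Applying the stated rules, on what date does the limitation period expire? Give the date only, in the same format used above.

The limitation period began to run on April 4, 1998.
4 years from April 4, 1998 is April 4, 2002.
The automatic bankruptcy stay from March 28, 2001 to May 26, 2001 tolled the period for 59 days, extending the deadline to June 2, 2002.

June 2, 2002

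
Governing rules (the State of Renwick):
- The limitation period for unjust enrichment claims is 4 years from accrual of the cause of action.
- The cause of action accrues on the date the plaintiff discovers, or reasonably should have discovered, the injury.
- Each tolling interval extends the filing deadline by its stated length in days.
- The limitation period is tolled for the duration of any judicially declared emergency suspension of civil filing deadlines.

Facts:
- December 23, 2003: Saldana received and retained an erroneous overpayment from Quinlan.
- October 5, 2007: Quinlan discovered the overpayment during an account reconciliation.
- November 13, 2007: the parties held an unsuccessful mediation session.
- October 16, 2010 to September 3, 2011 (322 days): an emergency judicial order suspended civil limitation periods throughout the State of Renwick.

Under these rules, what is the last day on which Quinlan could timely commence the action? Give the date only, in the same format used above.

August 22, 2012

The claim did not accrue until Quinlan discovered the injury on October 5, 2007; the December 23, 2003 act date does not start the clock under the stated rule.
Adding the 4 years base period to October 5, 2007 gives a deadline of October 5, 2011, before any tolling.
The emergency suspension of filing deadlines from October 16, 2010 to September 3, 2011 tolled the period for 322 days, extending the deadline to August 22, 2012.
The other events in the timeline have no effect on the limitation period under the stated rules.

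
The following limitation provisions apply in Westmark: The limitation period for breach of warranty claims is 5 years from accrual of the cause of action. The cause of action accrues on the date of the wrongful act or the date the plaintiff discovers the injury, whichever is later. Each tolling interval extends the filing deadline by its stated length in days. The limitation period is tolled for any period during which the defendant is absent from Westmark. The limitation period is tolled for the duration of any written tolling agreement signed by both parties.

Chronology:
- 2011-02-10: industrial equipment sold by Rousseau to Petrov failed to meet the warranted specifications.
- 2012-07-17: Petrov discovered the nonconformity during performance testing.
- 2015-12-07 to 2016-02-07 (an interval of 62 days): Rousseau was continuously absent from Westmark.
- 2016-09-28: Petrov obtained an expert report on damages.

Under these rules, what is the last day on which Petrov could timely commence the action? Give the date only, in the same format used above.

The claim accrued on 2012-07-17 — the later of the 2011-02-10 act and the 2012-07-17 discovery.
Adding the 5 years base period to 2012-07-17 gives a deadline of 2017-07-17, before any tolling.
Because the defendant's absence from the jurisdiction ran from 2015-12-07 to 2016-02-07, the deadline is extended by 62 days to 2017-09-17.
The other events in the timeline have no effect on the limitation period under the stated rules.

2017-09-17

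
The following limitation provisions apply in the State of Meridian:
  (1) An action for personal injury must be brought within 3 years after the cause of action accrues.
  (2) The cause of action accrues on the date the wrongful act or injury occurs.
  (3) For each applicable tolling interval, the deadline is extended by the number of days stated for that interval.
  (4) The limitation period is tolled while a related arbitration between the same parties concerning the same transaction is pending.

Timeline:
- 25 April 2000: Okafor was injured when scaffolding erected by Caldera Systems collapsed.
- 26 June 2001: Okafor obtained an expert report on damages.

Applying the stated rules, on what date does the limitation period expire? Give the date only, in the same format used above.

The claim accrued on 25 April 2000, when the wrongful act occurred.
Adding the 3 years base period to 25 April 2000 gives a deadline of 25 April 2003, before any tolling.
None of the other events listed affects the running of the period under the stated rules.

25 April 2003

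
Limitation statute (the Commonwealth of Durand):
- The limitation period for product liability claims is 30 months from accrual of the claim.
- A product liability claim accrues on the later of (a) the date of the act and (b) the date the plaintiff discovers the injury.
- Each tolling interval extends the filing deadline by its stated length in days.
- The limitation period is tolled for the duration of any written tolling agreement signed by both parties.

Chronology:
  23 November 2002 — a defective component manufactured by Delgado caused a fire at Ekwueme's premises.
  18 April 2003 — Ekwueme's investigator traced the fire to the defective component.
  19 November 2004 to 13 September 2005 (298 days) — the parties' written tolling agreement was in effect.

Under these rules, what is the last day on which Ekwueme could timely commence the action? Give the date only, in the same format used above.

The claim accrued on 18 April 2003 — the later of the 23 November 2002 act and the 18 April 2003 discovery.
Adding the 30 months base period to 18 April 2003 gives a deadline of 18 October 2005, before any tolling.
The written tolling agreement from 19 November 2004 to 13 September 2005 tolled the period for 298 days, extending the deadline to 12 August 2006.

12 August 2006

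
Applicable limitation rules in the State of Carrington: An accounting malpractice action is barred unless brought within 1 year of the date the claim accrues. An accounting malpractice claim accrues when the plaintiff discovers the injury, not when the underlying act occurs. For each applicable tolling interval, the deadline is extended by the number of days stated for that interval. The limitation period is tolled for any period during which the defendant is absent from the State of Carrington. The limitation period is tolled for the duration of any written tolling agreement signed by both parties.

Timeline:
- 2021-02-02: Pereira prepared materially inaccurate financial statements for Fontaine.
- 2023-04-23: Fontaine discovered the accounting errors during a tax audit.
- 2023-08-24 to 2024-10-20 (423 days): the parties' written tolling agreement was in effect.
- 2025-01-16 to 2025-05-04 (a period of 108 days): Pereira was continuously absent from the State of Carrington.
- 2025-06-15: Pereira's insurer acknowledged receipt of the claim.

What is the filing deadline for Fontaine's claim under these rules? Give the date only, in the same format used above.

2025-10-06

Under the discovery rule, the claim accrued on 2023-04-23, when Fontaine discovered the injury — not on the 2021-02-02 date of the underlying act.
The untolled deadline — 1 year after 2023-04-23 — is 2024-04-23.
The period was tolled for 423 days by the written tolling agreement (2023-08-24 to 2024-10-20), pushing the deadline to 2025-06-20.
The period was tolled for 108 days by the defendant's absence from the jurisdiction (2025-01-16 to 2025-05-04), pushing the deadline to 2025-10-06.
Nothing else in the chronology tolls or restarts the period.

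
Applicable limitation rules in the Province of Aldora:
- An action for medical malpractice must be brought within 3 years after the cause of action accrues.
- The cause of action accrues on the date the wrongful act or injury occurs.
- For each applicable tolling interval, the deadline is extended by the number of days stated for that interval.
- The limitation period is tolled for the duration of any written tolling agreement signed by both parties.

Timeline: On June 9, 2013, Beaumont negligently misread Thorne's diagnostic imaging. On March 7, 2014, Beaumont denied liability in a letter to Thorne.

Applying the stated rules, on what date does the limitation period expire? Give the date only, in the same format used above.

The limitation period began to run on June 9, 2013.
Adding the 3 years base period to June 9, 2013 gives a deadline of June 9, 2016, before any tolling.
The other events in the timeline have no effect on the limitation period under the stated rules.

June 9, 2016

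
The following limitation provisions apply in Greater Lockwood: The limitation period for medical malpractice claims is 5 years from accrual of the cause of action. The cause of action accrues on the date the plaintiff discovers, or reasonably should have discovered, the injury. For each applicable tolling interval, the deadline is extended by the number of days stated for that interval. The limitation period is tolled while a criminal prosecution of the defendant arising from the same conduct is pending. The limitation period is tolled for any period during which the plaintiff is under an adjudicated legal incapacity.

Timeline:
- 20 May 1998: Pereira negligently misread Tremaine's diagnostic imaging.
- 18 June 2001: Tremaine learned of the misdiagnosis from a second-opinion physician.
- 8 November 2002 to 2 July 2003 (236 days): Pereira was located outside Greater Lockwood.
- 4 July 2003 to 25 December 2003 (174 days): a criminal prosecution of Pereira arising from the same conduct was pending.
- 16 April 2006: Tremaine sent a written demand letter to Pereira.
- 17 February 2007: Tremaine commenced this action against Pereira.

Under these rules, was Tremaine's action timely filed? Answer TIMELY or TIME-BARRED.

Under the discovery rule, the claim accrued on 18 June 2001, when Tremaine discovered the injury — not on the 20 May 1998 date of the underlying act.
Adding the 5 years base period to 18 June 2001 gives a deadline of 18 June 2006, before any tolling.
The pending criminal prosecution from 4 July 2003 to 25 December 2003 tolled the period for 174 days, extending the deadline to 9 December 2006.
No stated provision tolls the period for the defendant's absence, so the interval from 8 November 2002 to 2 July 2003 has no effect on the deadline.
The other events in the timeline have no effect on the limitation period under the stated rules.
Tremaine filed on 17 February 2007, after the 9 December 2006 deadline, so the action is time-barred.

TIME-BARRED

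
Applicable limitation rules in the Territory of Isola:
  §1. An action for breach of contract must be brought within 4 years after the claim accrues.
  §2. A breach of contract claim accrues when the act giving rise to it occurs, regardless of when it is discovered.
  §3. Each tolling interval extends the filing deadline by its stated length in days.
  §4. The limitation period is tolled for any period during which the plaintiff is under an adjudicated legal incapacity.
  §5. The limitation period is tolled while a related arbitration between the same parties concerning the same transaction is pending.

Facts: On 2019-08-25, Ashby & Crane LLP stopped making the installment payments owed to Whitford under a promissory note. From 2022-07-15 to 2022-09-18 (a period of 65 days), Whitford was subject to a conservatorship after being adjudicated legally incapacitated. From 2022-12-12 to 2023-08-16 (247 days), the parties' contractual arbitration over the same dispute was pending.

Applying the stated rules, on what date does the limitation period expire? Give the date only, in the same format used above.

The claim accrued on 2019-08-25, when the wrongful act occurred.
4 years from 2019-08-25 is 2023-08-25.
Because the plaintiff's legal incapacity ran from 2022-07-15 to 2022-09-18, the deadline is extended by 65 days to 2023-10-29.
The pending related arbitration from 2022-12-12 to 2023-08-16 tolled the period for 247 days, extending the deadline to 2024-07-02.

2024-07-02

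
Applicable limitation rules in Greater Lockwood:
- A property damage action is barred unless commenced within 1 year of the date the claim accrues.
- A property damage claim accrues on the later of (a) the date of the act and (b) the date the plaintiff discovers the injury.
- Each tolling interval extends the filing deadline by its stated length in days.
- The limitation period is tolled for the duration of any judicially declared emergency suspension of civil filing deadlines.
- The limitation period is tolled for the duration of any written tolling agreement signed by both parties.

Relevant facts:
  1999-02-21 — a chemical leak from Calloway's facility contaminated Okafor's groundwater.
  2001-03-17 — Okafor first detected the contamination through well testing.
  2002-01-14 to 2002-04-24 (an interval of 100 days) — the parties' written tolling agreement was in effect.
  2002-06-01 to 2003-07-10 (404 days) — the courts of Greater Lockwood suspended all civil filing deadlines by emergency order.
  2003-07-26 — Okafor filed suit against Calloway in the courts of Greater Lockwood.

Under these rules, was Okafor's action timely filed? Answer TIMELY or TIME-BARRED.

The claim accrued on 2001-03-17 — the later of the 1999-02-21 act and the 2001-03-17 discovery.
The untolled deadline — 1 year after 2001-03-17 — is 2002-03-17.
The written tolling agreement from 2002-01-14 to 2002-04-24 tolled the period for 100 days, extending the deadline to 2002-06-25.
The emergency suspension of filing deadlines from 2002-06-01 to 2003-07-10 tolled the period for 404 days, extending the deadline to 2003-08-03.
Filing on 2003-07-26 beat the 2003-08-03 deadline — the action is timely.

TIMELY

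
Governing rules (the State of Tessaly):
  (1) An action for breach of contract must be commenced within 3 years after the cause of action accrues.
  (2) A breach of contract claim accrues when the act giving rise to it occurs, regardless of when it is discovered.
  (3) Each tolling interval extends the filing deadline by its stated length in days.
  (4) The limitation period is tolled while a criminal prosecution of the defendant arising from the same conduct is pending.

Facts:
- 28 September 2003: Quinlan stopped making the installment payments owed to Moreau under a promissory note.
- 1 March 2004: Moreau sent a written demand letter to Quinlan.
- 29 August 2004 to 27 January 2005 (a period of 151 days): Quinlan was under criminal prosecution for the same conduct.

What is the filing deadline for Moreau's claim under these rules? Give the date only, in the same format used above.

The limitation period began to run on 28 September 2003.
Adding the 3 years base period to 28 September 2003 gives a deadline of 28 September 2006, before any tolling.
The pending criminal prosecution from 29 August 2004 to 27 January 2005 tolled the period for 151 days, extending the deadline to 26 February 2007.
Nothing else in the chronology tolls or restarts the period.

26 February 2007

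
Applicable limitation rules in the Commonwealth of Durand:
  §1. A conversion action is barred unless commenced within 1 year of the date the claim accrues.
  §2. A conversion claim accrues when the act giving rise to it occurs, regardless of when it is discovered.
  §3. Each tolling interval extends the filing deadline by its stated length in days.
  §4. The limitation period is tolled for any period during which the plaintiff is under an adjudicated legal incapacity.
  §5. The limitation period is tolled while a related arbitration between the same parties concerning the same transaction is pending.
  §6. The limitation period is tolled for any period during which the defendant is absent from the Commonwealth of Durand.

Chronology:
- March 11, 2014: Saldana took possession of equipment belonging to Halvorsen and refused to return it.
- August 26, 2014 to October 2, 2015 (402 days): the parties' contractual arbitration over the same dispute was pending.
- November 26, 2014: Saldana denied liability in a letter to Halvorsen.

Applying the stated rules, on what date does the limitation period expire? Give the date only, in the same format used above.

The claim accrued on March 11, 2014, when the wrongful act occurred.
The untolled deadline — 1 year after March 11, 2014 — is March 11, 2015.
The pending related arbitration from August 26, 2014 to October 2, 2015 tolled the period for 402 days, extending the deadline to April 16, 2016.
Nothing else in the chronology tolls or restarts the period.

April 16, 2016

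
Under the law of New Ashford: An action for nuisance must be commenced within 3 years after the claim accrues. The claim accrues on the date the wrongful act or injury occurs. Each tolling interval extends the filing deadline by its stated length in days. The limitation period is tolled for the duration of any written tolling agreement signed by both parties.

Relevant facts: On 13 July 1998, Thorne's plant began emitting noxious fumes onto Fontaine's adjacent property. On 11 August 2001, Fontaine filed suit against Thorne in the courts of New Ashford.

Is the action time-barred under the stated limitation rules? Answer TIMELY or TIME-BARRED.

TIME-BARRED

The claim accrued on 13 July 1998, when the wrongful act occurred.
The untolled deadline — 3 years after 13 July 1998 — is 13 July 2001.
The 11 August 2001 filing falls after the 13 July 2001 deadline; the claim is time-barred.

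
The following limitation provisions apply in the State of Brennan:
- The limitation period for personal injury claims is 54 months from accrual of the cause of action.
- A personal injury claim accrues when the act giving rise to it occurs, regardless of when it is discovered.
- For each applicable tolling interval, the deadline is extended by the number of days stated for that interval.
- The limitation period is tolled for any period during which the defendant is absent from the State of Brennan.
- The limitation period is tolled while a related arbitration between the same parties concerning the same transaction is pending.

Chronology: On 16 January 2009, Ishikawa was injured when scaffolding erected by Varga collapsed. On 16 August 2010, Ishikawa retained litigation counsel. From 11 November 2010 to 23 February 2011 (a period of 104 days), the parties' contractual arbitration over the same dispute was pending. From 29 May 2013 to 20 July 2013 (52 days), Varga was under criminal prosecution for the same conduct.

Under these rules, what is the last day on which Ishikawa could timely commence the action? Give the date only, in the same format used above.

28 October 2013

The claim accrued on 16 January 2009, when the wrongful act occurred.
Adding the 54 months base period to 16 January 2009 gives a deadline of 16 July 2013, before any tolling.
The period was tolled for 104 days by the pending related arbitration (11 November 2010 to 23 February 2011), pushing the deadline to 28 October 2013.
The pending criminal prosecution from 29 May 2013 to 20 July 2013 does not toll the period, because no stated rule makes a criminal prosecution a tolling event.
None of the other events listed affects the running of the period under the stated rules.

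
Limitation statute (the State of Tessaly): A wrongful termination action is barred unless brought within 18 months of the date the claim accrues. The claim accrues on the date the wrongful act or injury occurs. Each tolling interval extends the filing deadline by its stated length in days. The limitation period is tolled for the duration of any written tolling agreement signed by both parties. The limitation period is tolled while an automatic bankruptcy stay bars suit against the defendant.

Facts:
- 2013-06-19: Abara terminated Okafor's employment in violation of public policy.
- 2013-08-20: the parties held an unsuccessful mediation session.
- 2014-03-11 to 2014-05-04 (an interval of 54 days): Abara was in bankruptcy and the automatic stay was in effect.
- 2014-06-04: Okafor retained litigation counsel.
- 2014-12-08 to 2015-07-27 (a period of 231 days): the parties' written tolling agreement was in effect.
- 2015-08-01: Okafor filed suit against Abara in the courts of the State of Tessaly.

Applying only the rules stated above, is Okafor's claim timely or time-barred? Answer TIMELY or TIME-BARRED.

TIMELY

The claim accrued on 2013-06-19, when the wrongful act occurred.
The untolled deadline — 18 months after 2013-06-19 — is 2014-12-19.
The period was tolled for 54 days by the automatic bankruptcy stay (2014-03-11 to 2014-05-04), pushing the deadline to 2015-02-11.
The period was tolled for 231 days by the written tolling agreement (2014-12-08 to 2015-07-27), pushing the deadline to 2015-09-30.
The other events in the timeline have no effect on the limitation period under the stated rules.
Filing on 2015-08-01 beat the 2015-09-30 deadline — the action is timely.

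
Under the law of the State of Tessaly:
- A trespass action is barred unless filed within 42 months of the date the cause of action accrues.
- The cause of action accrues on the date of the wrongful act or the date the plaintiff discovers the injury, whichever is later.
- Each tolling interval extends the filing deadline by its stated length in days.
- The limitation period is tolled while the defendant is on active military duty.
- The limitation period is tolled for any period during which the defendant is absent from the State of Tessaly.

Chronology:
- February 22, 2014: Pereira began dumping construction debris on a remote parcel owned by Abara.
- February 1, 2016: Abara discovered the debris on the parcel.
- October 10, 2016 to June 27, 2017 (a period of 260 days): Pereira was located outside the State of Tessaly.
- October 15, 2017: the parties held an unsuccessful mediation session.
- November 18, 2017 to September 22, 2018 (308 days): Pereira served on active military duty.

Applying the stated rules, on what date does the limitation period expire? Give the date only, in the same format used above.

Because discovery on February 1, 2016 post-dates the February 22, 2014 act, accrual under the later-of rule falls on February 1, 2016.
Adding the 42 months base period to February 1, 2016 gives a deadline of August 1, 2019, before any tolling.
Because the defendant's absence from the jurisdiction ran from October 10, 2016 to June 27, 2017, the deadline is extended by 260 days to April 17, 2020.
Because the defendant's active military service ran from November 18, 2017 to September 22, 2018, the deadline is extended by 308 days to February 19, 2021.
None of the other events listed affects the running of the period under the stated rules.

February 19, 2021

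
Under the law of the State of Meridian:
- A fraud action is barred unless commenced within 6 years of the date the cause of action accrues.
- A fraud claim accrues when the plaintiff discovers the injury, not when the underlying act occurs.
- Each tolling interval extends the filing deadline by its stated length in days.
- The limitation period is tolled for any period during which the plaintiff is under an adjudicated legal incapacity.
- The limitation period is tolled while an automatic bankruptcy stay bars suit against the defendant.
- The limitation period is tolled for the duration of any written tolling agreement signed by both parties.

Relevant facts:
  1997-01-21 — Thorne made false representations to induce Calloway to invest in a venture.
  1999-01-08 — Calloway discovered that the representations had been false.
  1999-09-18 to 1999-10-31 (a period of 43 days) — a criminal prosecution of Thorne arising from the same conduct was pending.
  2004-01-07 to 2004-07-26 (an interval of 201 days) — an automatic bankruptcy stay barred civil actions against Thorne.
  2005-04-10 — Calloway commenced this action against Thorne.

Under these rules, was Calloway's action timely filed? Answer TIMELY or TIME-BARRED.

The claim did not accrue until Calloway discovered the injury on 1999-01-08; the 1997-01-21 act date does not start the clock under the stated rule.
The untolled deadline — 6 years after 1999-01-08 — is 2005-01-08.
The period was tolled for 201 days by the automatic bankruptcy stay (2004-01-07 to 2004-07-26), pushing the deadline to 2005-07-28.
No stated provision tolls the period for a criminal prosecution, so the interval from 1999-09-18 to 1999-10-31 has no effect on the deadline.
Filing on 2005-04-10 beat the 2005-07-28 deadline — the action is timely.

TIMELY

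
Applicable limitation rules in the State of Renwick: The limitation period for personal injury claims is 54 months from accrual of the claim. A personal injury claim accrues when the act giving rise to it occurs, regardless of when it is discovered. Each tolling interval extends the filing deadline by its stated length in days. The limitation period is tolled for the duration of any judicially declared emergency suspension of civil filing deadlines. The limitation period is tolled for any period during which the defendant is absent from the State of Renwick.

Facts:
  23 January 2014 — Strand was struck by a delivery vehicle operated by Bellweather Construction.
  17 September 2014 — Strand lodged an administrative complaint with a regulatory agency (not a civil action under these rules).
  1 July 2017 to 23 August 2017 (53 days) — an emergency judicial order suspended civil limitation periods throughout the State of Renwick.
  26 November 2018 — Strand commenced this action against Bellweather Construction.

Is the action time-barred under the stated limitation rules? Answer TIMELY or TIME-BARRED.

TIME-BARRED

The limitation period began to run on 23 January 2014.
Adding the 54 months base period to 23 January 2014 gives a deadline of 23 July 2018, before any tolling.
Because the emergency suspension of filing deadlines ran from 1 July 2017 to 23 August 2017, the deadline is extended by 53 days to 14 September 2018.
The other events in the timeline have no effect on the limitation period under the stated rules.
Strand filed on 26 November 2018, after the 14 September 2018 deadline, so the action is time-barred.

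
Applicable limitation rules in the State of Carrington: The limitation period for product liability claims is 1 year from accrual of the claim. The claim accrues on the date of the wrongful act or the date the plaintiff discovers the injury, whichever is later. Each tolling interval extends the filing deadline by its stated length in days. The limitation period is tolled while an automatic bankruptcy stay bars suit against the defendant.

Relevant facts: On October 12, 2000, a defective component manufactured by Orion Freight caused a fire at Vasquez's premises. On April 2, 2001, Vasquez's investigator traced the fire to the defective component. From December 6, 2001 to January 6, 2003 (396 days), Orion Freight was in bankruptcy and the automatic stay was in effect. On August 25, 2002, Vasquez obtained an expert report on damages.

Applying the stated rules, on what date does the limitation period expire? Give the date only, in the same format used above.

May 3, 2003

Because discovery on April 2, 2001 post-dates the October 12, 2000 act, accrual under the later-of rule falls on April 2, 2001.
Adding the 1 year base period to April 2, 2001 gives a deadline of April 2, 2002, before any tolling.
The period was tolled for 396 days by the automatic bankruptcy stay (December 6, 2001 to January 6, 2003), pushing the deadline to May 3, 2003.
The other events in the timeline have no effect on the limitation period under the stated rules.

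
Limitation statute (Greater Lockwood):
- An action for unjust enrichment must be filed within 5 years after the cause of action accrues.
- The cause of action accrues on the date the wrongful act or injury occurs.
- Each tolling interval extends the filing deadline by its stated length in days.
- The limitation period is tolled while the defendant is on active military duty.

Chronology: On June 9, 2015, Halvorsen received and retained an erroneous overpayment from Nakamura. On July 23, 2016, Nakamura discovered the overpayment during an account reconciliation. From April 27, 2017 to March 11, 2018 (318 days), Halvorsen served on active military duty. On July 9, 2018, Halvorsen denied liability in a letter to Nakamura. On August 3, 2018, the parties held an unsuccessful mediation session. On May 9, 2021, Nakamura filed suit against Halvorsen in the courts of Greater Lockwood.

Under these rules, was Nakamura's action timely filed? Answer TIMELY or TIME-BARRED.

The claim accrued on June 9, 2015, when the wrongful act occurred; under the stated occurrence rule the July 23, 2016 discovery does not delay accrual.
5 years from June 9, 2015 is June 9, 2020.
The period was tolled for 318 days by the defendant's active military service (April 27, 2017 to March 11, 2018), pushing the deadline to April 23, 2021.
None of the other events listed affects the running of the period under the stated rules.
The May 9, 2021 filing falls after the April 23, 2021 deadline; the claim is time-barred.

TIME-BARRED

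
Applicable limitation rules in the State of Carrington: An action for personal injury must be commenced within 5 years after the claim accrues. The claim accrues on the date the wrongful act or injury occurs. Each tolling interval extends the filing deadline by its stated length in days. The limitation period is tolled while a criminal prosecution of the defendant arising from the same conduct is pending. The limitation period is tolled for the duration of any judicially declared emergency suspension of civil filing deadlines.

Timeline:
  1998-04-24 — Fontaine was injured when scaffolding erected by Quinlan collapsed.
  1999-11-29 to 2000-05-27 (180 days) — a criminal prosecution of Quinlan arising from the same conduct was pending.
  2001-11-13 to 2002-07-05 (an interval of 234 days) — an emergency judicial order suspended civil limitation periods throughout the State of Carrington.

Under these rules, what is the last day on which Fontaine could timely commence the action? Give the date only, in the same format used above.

2004-06-11

The limitation period began to run on 1998-04-24.
Adding the 5 years base period to 1998-04-24 gives a deadline of 2003-04-24, before any tolling.
The period was tolled for 180 days by the pending criminal prosecution (1999-11-29 to 2000-05-27), pushing the deadline to 2003-10-21.
Because the emergency suspension of filing deadlines ran from 2001-11-13 to 2002-07-05, the deadline is extended by 234 days to 2004-06-11.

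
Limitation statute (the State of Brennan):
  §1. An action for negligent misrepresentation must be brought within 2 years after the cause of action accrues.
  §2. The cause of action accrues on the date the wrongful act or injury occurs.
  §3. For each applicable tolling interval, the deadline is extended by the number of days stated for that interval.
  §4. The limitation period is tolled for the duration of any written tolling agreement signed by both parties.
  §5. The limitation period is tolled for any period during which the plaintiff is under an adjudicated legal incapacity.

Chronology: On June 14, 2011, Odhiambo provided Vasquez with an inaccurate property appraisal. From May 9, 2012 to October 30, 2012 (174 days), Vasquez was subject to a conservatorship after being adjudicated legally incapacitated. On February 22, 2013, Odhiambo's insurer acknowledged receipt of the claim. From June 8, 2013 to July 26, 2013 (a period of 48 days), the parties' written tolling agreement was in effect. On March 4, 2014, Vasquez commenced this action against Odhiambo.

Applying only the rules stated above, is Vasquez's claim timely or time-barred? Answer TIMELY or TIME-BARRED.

The cause of action accrued on June 14, 2011, the date of the act.
The untolled deadline — 2 years after June 14, 2011 — is June 14, 2013.
The plaintiff's legal incapacity from May 9, 2012 to October 30, 2012 tolled the period for 174 days, extending the deadline to December 5, 2013.
The period was tolled for 48 days by the written tolling agreement (June 8, 2013 to July 26, 2013), pushing the deadline to January 22, 2014.
Nothing else in the chronology tolls or restarts the period.
Vasquez filed on March 4, 2014, after the January 22, 2014 deadline, so the action is time-barred.

TIME-BARRED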